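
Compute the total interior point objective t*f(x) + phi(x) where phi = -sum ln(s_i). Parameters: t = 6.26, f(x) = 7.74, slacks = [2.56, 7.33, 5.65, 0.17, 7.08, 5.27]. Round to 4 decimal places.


Step 1: Compute log-barrier.
ln values: [0.94, 1.992, 1.7317, -1.772, 1.9573, 1.662]
phi = -(0.94 + 1.992 + 1.7317 - 1.772 + 1.9573 + 1.662) = -6.511
Step 2: Compute augmented objective.
t*f(x) = 6.26*7.74 = 48.4524
Total = 48.4524 - 6.511 = 41.9414


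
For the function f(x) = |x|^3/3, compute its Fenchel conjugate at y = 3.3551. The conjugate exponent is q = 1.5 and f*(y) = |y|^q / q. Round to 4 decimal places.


The conjugate exponent q satisfies 1/p + 1/q = 1.
p = 3, so q = 3/(3 - 1) = 1.5
|y|^q = 3.3551^1.5 = 6.1455
f*(3.3551) = 6.1455 / 1.5 = 4.097


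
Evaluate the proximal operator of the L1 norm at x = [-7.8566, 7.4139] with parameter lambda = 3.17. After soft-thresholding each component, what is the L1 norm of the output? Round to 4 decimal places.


Soft-thresholding with lambda = 3.17:
prox(-7.8566) = sign(-7.8566)*max(|-7.8566| - 3.17, 0) = -4.6866
prox(7.4139) = sign(7.4139)*max(|7.4139| - 3.17, 0) = 4.2439
prox(x) = [-4.6866, 4.2439]
||prox(x)||_1 = 4.6866 + 4.2439 = 8.9305


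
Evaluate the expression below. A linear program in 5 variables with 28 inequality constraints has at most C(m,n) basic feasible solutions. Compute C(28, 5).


Each vertex corresponds to some choice of n active constraints out of m, so the number of vertices is at most C(m, n) = m! / (n!(m-n)!).
m = 28, n = 5
Numerator: 28 * 27 * 26 * 25 * 24
Denominator: 5! = 120
C(28, 5) = 98280


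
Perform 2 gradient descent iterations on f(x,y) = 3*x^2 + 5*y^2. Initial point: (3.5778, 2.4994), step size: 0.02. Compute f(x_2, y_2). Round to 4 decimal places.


Gradient descent on f(x,y) = 3*x^2 + 5*y^2.
Starting point: (3.5778, 2.4994), alpha = 0.02
Step 1: grad_x = 2*3*3.5778 = 21.4668, grad_y = 2*5*2.4994 = 24.994
  x_1 = 3.5778 - 0.02*21.4668 = 3.1485
  y_1 = 2.4994 - 0.02*24.994 = 1.9995
Step 2: grad_x = 2*3*3.1485 = 18.8908, grad_y = 2*5*1.9995 = 19.9952
  x_2 = 3.1485 - 0.02*18.8908 = 2.7706
  y_2 = 1.9995 - 0.02*19.9952 = 1.5996
f(2.7706, 1.5996) = 3*2.7706^2 + 5*1.5996^2 = 35.8233


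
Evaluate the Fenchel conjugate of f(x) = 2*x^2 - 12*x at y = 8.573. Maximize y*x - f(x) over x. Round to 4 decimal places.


f*(y) = sup_x {y*x - a*x^2 - b*x} = sup_x {(y-b)*x - a*x^2}
FOC: (y - b) - 2a*x = 0 => x* = (y - b)/(2a)
x* = (8.573 + 12)/(2*2) = 5.1433
f*(8.573) = (y-b)^2/(4a) = (8.573 + 12)^2/(4*2)
= 423.2483/8 = 52.906


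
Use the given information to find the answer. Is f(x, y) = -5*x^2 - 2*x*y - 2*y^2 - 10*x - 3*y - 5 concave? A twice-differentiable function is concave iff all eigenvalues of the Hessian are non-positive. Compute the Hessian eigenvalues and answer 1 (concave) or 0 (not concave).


The Hessian of f(x,y) = -5*x^2 - 2*x*y - 2*y^2 - 10*x - 3*y - 5 is:
H = [[-10, -2], [-2, -4]]
Trace = -10 - 4 = -14
Determinant = -10*-4 - (-2)^2 = 36
Discriminant = (-14)^2 - 4*36 = 52.0
Eigenvalues: lambda_1 = -10.6056, lambda_2 = -3.3944
The function is concave.

1


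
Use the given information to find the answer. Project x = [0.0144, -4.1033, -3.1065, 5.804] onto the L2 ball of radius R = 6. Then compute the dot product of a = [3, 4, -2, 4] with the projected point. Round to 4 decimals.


Step 1: Compute ||x|| (intermediates to 6 decimals).
||x|| = sqrt(0.0144^2 + (-4.1033)^2 + (-3.1065)^2 + 5.804^2) = 7.757193
Step 2: Project.
Since ||x|| > R, scale = R/||x|| = 6/7.757193 = 0.773476, proj(x) = scale * x
proj(x) = [0.011138, -3.173804, -2.402803, 4.489255]
Step 3: Dot product.
a^T * proj(x) = 3*0.011138 + 4*(-3.173804) - 2*(-2.402803) + 4*4.489255 = 10.1008


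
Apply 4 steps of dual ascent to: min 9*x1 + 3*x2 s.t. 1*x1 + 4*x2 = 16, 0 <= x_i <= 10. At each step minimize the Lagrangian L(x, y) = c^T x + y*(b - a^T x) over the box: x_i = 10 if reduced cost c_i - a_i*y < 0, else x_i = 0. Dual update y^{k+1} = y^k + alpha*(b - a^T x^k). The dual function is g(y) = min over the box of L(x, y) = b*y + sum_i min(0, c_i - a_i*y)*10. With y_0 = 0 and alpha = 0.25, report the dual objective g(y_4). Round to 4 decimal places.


Dual ascent for LP: min 9*x1 + 3*x2, 1*x1 + 4*x2 = 16, 0 <= x_i <= 10
Step 1: y^k = 0.0, reduced costs: (9.0, 3.0)
  x^k = (0.0, 0.0), subgradient = b - a^T x = 16.0
  y^{k+1} = 0.0 + 0.25*16.0 = 4.0
Step 2: y^k = 4.0, reduced costs: (5.0, -13.0)
  x^k = (0.0, 10.0), subgradient = b - a^T x = -24.0
  y^{k+1} = 4.0 + 0.25*-24.0 = -2.0
Step 3: y^k = -2.0, reduced costs: (11.0, 11.0)
  x^k = (0.0, 0.0), subgradient = b - a^T x = 16.0
  y^{k+1} = -2.0 + 0.25*16.0 = 2.0
Step 4: y^k = 2.0, reduced costs: (7.0, -5.0)
  x^k = (0.0, 10.0), subgradient = b - a^T x = -24.0
  y^{k+1} = 2.0 + 0.25*-24.0 = -4.0
Dual objective at y_4 = -4.0: reduced costs (13.0, 19.0), box minimizer x = (0.0, 0.0)
g(y_4) = b*y + (c1 - a1*y)*x1 + (c2 - a2*y)*x2 = 16*(-4.0) + 13.0*0.0 + 19.0*0.0 = -64.0 + 0.0 + 0.0 = -64.0


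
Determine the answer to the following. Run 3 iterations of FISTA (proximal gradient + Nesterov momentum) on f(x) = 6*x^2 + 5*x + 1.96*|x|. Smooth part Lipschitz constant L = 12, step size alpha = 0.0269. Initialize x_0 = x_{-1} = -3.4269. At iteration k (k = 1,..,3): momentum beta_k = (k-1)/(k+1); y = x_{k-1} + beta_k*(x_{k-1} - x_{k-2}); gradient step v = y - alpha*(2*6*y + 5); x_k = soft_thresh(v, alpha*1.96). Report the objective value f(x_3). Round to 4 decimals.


FISTA on f(x) = 6*x^2 + 5*x + 1.96*|x|
L = 12, alpha = 0.0269
Iteration 1: beta = 0.0, y = -3.4269 + 0.0*(-3.4269 + 3.4269) = -3.4269
  grad(y) = -36.1228, v = y - alpha*grad = -2.4552
  prox(v) = soft_thresh(-2.4552, 0.0527) = -2.4025
Iteration 2: beta = 0.3333, y = -2.4025 + 0.3333*(-2.4025 + 3.4269) = -2.061
  grad(y) = -19.732, v = y - alpha*grad = -1.5302
  prox(v) = soft_thresh(-1.5302, 0.0527) = -1.4775
Iteration 3: beta = 0.5, y = -1.4775 + 0.5*(-1.4775 + 2.4025) = -1.015
  grad(y) = -7.1799, v = y - alpha*grad = -0.8219
  prox(v) = soft_thresh(-0.8219, 0.0527) = -0.7691
f(x_3) = 6*(-0.7691)^2 + 5*(-0.7691) + 1.96*|-0.7691| = 1.2112


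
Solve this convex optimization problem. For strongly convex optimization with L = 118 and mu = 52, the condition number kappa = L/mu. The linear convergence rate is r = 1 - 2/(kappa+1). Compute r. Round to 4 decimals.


Step 1: Compute the condition number.
kappa = L/mu = 118/52 = 2.2692
Step 2: Compute the convergence rate.
r = 1 - 2/(kappa + 1) = 1 - 2*mu/(L + mu) = (L - mu)/(L + mu) = 66/170 = 0.3882


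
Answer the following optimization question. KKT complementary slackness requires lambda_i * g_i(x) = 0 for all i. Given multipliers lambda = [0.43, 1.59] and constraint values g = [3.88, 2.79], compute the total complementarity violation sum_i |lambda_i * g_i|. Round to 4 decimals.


KKT complementary slackness check:
lambda_1 * g_1 = 0.43 * 3.88 = 1.6684
lambda_2 * g_2 = 1.59 * 2.79 = 4.4361
Total violation = 1.6684 + 4.4361 = 6.1045


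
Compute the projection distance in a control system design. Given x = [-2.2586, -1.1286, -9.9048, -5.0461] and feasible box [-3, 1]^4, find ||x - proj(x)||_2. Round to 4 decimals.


Project each component onto [-3, 1].
clip(-2.2586) = -2.2586, clip(-1.1286) = -1.1286, clip(-9.9048) = -3.0, clip(-5.0461) = -3.0
Projection = [-2.2586, -1.1286, -3.0, -3.0]
Squared diffs: [0.0, 0.0, 47.6763, 4.1865]
Distance = sqrt(51.8628) = 7.2016


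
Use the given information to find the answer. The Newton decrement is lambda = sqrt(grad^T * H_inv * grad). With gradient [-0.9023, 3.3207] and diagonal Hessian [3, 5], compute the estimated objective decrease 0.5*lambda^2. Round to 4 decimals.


Step 1: H is diagonal, so H^(-1) * g = [-0.3008, 0.6641].
Step 2: g^T H^(-1) g = sum_i g_i^2 / H_ii
  = (-0.9023)^2/3 + (3.3207)^2/5
  = 0.2714 + 2.2054 = 2.4768
Step 3: Objective decrease = 0.5 * g^T H^(-1) g = 1.2384


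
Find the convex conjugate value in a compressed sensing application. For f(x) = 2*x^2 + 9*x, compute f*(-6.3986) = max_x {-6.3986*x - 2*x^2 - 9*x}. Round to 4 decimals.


f*(y) = sup_x {y*x - a*x^2 - b*x} = sup_x {(y-b)*x - a*x^2}
FOC: (y - b) - 2a*x = 0 => x* = (y - b)/(2a)
x* = (-6.3986 - 9)/(2*2) = -3.8497
f*(-6.3986) = (y-b)^2/(4a) = (-6.3986 - 9)^2/(4*2)
= 237.1169/8 = 29.6396


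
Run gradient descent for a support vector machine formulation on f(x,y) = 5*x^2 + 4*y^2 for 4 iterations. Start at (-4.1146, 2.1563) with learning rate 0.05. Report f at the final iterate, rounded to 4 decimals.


Gradient descent on f(x,y) = 5*x^2 + 4*y^2.
Starting point: (-4.1146, 2.1563), alpha = 0.05
Step 1: grad_x = 2*5*-4.1146 = -41.146, grad_y = 2*4*2.1563 = 17.2504
  x_1 = -4.1146 - 0.05*-41.146 = -2.0573
  y_1 = 2.1563 - 0.05*17.2504 = 1.2938
Step 2: grad_x = 2*5*-2.0573 = -20.573, grad_y = 2*4*1.2938 = 10.3502
  x_2 = -2.0573 - 0.05*-20.573 = -1.0287
  y_2 = 1.2938 - 0.05*10.3502 = 0.7763
Step 3: grad_x = 2*5*-1.0287 = -10.2865, grad_y = 2*4*0.7763 = 6.2101
  x_3 = -1.0287 - 0.05*-10.2865 = -0.5143
  y_3 = 0.7763 - 0.05*6.2101 = 0.4658
Step 4: grad_x = 2*5*-0.5143 = -5.1433, grad_y = 2*4*0.4658 = 3.7261
  x_4 = -0.5143 - 0.05*-5.1433 = -0.2572
  y_4 = 0.4658 - 0.05*3.7261 = 0.2795
f(-0.2572, 0.2795) = 5*(-0.2572)^2 + 4*0.2795^2 = 0.643


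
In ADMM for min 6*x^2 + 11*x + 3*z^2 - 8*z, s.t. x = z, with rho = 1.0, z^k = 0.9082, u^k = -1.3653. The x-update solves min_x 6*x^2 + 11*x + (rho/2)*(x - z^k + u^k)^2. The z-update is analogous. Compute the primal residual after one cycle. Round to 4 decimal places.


ADMM iteration with rho = 1.0, z^k = 0.9082, u^k = -1.3653
Step 1: x-update.
Minimize 6*x^2 + 11*x + (1.0/2)*(x - 0.9082 - 1.3653)^2
FOC: (2*6 + 1.0)*x = -11 + 1.0*(0.9082 + 1.3653)
x^{k+1} = -0.6713
Step 2: z-update.
Minimize 3*z^2 - 8*z + (1.0/2)*(-0.6713 - z - 1.3653)^2
FOC: (2*3 + 1.0)*z = 8 + 1.0*(-0.6713 - 1.3653)
z^{k+1} = 0.8519
Step 3: u-update.
u^{k+1} = -1.3653 - 0.6713 - 0.8519 = -2.8885
Step 4: Primal residual = |-0.6713 - 0.8519| = 1.5232


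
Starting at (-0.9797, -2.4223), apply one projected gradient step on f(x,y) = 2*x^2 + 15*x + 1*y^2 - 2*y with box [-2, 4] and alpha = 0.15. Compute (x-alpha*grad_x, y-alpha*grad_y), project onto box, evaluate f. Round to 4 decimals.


Step 1: Compute gradient at (-0.9797, -2.4223).
grad_x = 2*2*-0.9797 + 15 = 11.0812
grad_y = 2*1*-2.4223 - 2 = -6.8446
Step 2: Gradient step.
x_raw = -0.9797 - 0.15*11.0812 = -2.6419
y_raw = -2.4223 - 0.15*-6.8446 = -1.3956
Step 3: Project onto [-2, 4].
x_proj = clip(-2.6419) = -2.0
y_proj = clip(-1.3956) = -1.3956
Step 4: Evaluate f.
f(-2.0, -1.3956) = -17.2611


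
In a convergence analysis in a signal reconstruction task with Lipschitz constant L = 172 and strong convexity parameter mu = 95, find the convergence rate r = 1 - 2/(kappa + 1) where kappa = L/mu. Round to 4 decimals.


Step 1: Compute the condition number.
kappa = L/mu = 172/95 = 1.8105
Step 2: Compute the convergence rate.
r = 1 - 2/(kappa + 1) = 1 - 2*mu/(L + mu) = (L - mu)/(L + mu) = 77/267 = 0.2884


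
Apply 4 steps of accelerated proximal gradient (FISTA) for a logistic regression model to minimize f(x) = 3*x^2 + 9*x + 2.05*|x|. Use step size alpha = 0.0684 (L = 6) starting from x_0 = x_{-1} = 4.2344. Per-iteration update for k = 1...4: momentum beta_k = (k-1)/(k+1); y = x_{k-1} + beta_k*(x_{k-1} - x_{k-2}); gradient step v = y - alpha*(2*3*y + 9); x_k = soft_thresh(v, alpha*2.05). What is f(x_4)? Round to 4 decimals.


FISTA on f(x) = 3*x^2 + 9*x + 2.05*|x|
L = 6, alpha = 0.0684
Iteration 1: beta = 0.0, y = 4.2344 + 0.0*(4.2344 - 4.2344) = 4.2344
  grad(y) = 34.4064, v = y - alpha*grad = 1.881
  prox(v) = soft_thresh(1.881, 0.1402) = 1.7408
Iteration 2: beta = 0.3333, y = 1.7408 + 0.3333*(1.7408 - 4.2344) = 0.9096
  grad(y) = 14.4575, v = y - alpha*grad = -0.0793
  prox(v) = soft_thresh(-0.0793, 0.1402) = 0.0
Iteration 3: beta = 0.5, y = 0.0 + 0.5*(0.0 - 1.7408) = -0.8704
  grad(y) = 3.7777, v = y - alpha*grad = -1.1288
  prox(v) = soft_thresh(-1.1288, 0.1402) = -0.9886
Iteration 4: beta = 0.6, y = -0.9886 + 0.6*(-0.9886 - 0.0) = -1.5817
  grad(y) = -0.4902, v = y - alpha*grad = -1.5482
  prox(v) = soft_thresh(-1.5482, 0.1402) = -1.408
f(x_4) = 3*(-1.408)^2 + 9*(-1.408) + 2.05*|-1.408| = -3.8383


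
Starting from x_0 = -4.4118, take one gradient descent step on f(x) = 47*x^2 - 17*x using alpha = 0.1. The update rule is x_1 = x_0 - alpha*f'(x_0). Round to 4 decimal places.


We compute the gradient at x_0 and apply the update.
f'(x) = 94*x - 17
f'(-4.4118) = 94*-4.4118 - 17 = -431.7092
x_1 = -4.4118 - 0.1*-431.7092 = 38.7591


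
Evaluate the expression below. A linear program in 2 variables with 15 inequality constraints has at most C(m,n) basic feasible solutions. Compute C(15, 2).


Each vertex corresponds to some choice of n active constraints out of m, so the number of vertices is at most C(m, n) = m! / (n!(m-n)!).
m = 15, n = 2
Numerator: 15 * 14
Denominator: 2! = 2
C(15, 2) = 105


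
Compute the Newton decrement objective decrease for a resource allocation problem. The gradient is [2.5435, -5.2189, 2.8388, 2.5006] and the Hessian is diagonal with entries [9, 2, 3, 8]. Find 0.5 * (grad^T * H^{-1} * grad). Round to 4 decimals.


Step 1: H is diagonal, so H^(-1) * g = [0.2826, -2.6095, 0.9463, 0.3126].
Step 2: g^T H^(-1) g = sum_i g_i^2 / H_ii
  = (2.5435)^2/9 + (-5.2189)^2/2 + (2.8388)^2/3 + (2.5006)^2/8
  = 0.7188 + 13.6185 + 2.6863 + 0.7816 = 17.8052
Step 3: Objective decrease = 0.5 * g^T H^(-1) g = 8.9026


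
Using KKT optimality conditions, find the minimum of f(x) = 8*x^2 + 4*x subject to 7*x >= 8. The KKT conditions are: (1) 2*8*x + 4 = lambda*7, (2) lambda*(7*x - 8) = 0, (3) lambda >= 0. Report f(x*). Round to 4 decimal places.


Step 1: Try lambda = 0 (constraint inactive).
x_unc = -4/(2*8) = -0.25
Check: 7*-0.25 = -1.75 < 8 -- violated!
Step 2: Constraint must be active: 7*x = 8
x* = 8/7 = 1.1429 (rounded; the exact value 8/7 is used below)
lambda = (2*8*(8/7) + 4)/7 = 3.1837
Step 3: Compute optimal value.
f(x*) = 8*(8/7)^2 + 4*(8/7) = 15.0204


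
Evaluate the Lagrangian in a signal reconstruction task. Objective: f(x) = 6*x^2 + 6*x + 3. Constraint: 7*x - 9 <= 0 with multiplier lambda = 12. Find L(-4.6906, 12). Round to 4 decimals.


Step 1: Evaluate f(x).
f(-4.6906) = 6*(-4.6906)^2 + 6*(-4.6906) + 3 = 106.8668
Step 2: Evaluate g(x).
g(-4.6906) = 7*-4.6906 - 9 = -41.8342
Step 3: Compute Lagrangian.
L = 106.8668 + 12*-41.8342 = -395.1436


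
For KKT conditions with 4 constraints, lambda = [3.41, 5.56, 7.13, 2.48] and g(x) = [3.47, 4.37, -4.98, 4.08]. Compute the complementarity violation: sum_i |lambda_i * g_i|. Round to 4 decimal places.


KKT complementary slackness check:
lambda_1 * g_1 = 3.41 * 3.47 = 11.8327
lambda_2 * g_2 = 5.56 * 4.37 = 24.2972
lambda_3 * g_3 = 7.13 * -4.98 = -35.5074
lambda_4 * g_4 = 2.48 * 4.08 = 10.1184
Total violation = 11.8327 + 24.2972 + 35.5074 + 10.1184 = 81.7557


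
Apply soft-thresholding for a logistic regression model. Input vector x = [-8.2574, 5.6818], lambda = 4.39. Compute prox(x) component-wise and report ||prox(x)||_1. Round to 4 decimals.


Soft-thresholding with lambda = 4.39:
prox(-8.2574) = sign(-8.2574)*max(|-8.2574| - 4.39, 0) = -3.8674
prox(5.6818) = sign(5.6818)*max(|5.6818| - 4.39, 0) = 1.2918
prox(x) = [-3.8674, 1.2918]
||prox(x)||_1 = 3.8674 + 1.2918 = 5.1592


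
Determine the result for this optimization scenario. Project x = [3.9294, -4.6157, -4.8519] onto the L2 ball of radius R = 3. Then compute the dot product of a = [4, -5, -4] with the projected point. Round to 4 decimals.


Step 1: Compute ||x|| (intermediates to 6 decimals).
||x|| = sqrt(3.9294^2 + (-4.6157)^2 + (-4.8519)^2) = 7.764393
Step 2: Project.
Since ||x|| > R, scale = R/||x|| = 3/7.764393 = 0.386379, proj(x) = scale * x
proj(x) = [1.518238, -1.78341, -1.874672]
Step 3: Dot product.
a^T * proj(x) = 4*1.518238 - 5*(-1.78341) - 4*(-1.874672) = 22.4887


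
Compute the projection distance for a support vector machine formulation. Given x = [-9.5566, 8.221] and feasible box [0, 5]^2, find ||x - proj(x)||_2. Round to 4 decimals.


Project each component onto [0, 5].
clip(-9.5566) = 0.0, clip(8.221) = 5.0
Projection = [0.0, 5.0]
Squared diffs: [91.3286, 10.3748]
Distance = sqrt(101.7034) = 10.0848


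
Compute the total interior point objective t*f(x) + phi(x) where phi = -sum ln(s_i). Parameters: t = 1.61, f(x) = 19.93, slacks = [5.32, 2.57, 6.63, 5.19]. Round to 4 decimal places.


Step 1: Compute log-barrier.
ln values: [1.6715, 0.9439, 1.8916, 1.6467]
phi = -(1.6715 + 0.9439 + 1.8916 + 1.6467) = -6.1537
Step 2: Compute augmented objective.
t*f(x) = 1.61*19.93 = 32.0873
Total = 32.0873 - 6.1537 = 25.9336


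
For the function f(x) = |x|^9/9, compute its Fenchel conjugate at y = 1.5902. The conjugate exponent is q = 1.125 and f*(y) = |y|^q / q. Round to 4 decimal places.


The conjugate exponent q satisfies 1/p + 1/q = 1.
p = 9, so q = 9/(9 - 1) = 1.125
|y|^q = 1.5902^1.125 = 1.6851
f*(1.5902) = 1.6851 / 1.125 = 1.4979


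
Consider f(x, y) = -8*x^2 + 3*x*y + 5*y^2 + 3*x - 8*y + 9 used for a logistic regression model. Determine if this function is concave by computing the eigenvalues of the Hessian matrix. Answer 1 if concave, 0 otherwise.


The Hessian of f(x,y) = -8*x^2 + 3*x*y + 5*y^2 + 3*x - 8*y + 9 is:
H = [[-16, 3], [3, 10]]
Trace = -16 + 10 = -6
Determinant = -16*10 - (3)^2 = -169
Discriminant = (-6)^2 - 4*-169 = 712.0
Eigenvalues: lambda_1 = -16.3417, lambda_2 = 10.3417
The function is not concave.

0


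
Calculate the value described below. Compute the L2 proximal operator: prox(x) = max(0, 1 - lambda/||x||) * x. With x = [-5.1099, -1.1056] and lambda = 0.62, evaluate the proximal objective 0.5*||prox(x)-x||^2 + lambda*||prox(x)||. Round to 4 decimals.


Step 1: Compute ||x||.
||x|| = 5.2281
Step 2: Compute scaling factor.
scale = max(0, 1 - 0.62/5.2281) = 0.8814
Step 3: prox(x) = [-4.5039, -0.9745]
||prox(x)|| = 4.6081
Step 4: Proximal objective.
0.5*||prox-x||^2 = 0.1922
lambda*||prox|| = 2.857
Total = 3.0492


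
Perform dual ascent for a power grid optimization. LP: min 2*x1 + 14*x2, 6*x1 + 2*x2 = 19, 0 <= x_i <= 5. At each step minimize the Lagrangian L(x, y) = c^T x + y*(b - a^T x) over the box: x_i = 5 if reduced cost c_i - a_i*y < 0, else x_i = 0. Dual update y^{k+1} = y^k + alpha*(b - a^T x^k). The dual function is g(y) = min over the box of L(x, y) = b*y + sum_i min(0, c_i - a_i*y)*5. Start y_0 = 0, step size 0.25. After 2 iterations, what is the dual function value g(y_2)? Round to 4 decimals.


Dual ascent for LP: min 2*x1 + 14*x2, 6*x1 + 2*x2 = 19, 0 <= x_i <= 5
Step 1: y^k = 0.0, reduced costs: (2.0, 14.0)
  x^k = (0.0, 0.0), subgradient = b - a^T x = 19.0
  y^{k+1} = 0.0 + 0.25*19.0 = 4.75
Step 2: y^k = 4.75, reduced costs: (-26.5, 4.5)
  x^k = (5.0, 0.0), subgradient = b - a^T x = -11.0
  y^{k+1} = 4.75 + 0.25*-11.0 = 2.0
Dual objective at y_2 = 2.0: reduced costs (-10.0, 10.0), box minimizer x = (5.0, 0.0)
g(y_2) = b*y + (c1 - a1*y)*x1 + (c2 - a2*y)*x2 = 19*2.0 + (-10.0)*5.0 + 10.0*0.0 = 38.0 - 50.0 + 0.0 = -12.0


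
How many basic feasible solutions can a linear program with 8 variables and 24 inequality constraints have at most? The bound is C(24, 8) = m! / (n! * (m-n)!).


Each vertex corresponds to some choice of n active constraints out of m, so the number of vertices is at most C(m, n) = m! / (n!(m-n)!).
m = 24, n = 8
Numerator: 24 * 23 * 22 * 21 * 20 * 19 * 18 * 17
Denominator: 8! = 40320
C(24, 8) = 735471


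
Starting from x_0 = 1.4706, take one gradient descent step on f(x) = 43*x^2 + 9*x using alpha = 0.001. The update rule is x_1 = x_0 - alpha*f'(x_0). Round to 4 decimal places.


We compute the gradient at x_0 and apply the update.
f'(x) = 86*x + 9
f'(1.4706) = 86*1.4706 + 9 = 135.4716
x_1 = 1.4706 - 0.001*135.4716 = 1.3351


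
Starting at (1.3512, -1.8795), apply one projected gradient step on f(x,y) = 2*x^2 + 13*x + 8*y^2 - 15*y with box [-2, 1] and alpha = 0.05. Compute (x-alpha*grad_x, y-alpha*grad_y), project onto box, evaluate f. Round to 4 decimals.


Step 1: Compute gradient at (1.3512, -1.8795).
grad_x = 2*2*1.3512 + 13 = 18.4048
grad_y = 2*8*-1.8795 - 15 = -45.072
Step 2: Gradient step.
x_raw = 1.3512 - 0.05*18.4048 = 0.431
y_raw = -1.8795 - 0.05*-45.072 = 0.3741
Step 3: Project onto [-2, 1].
x_proj = clip(0.431) = 0.431
y_proj = clip(0.3741) = 0.3741
Step 4: Evaluate f.
f(0.431, 0.3741) = 1.482


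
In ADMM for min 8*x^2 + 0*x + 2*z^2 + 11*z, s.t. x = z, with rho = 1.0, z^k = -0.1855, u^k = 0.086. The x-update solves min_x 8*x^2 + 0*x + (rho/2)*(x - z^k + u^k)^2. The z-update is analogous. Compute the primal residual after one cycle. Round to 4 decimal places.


ADMM iteration with rho = 1.0, z^k = -0.1855, u^k = 0.086
Step 1: x-update.
Minimize 8*x^2 + 0*x + (1.0/2)*(x + 0.1855 + 0.086)^2
FOC: (2*8 + 1.0)*x = 0 + 1.0*(-0.1855 - 0.086)
x^{k+1} = -0.016
Step 2: z-update.
Minimize 2*z^2 + 11*z + (1.0/2)*(-0.016 - z + 0.086)^2
FOC: (2*2 + 1.0)*z = -11 + 1.0*(-0.016 + 0.086)
z^{k+1} = -2.186
Step 3: u-update.
u^{k+1} = 0.086 - 0.016 + 2.186 = 2.256
Step 4: Primal residual = |-0.016 + 2.186| = 2.17


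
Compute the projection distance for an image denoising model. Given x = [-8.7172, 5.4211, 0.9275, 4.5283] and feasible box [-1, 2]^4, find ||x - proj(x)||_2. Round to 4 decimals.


Project each component onto [-1, 2].
clip(-8.7172) = -1.0, clip(5.4211) = 2.0, clip(0.9275) = 0.9275, clip(4.5283) = 2.0
Projection = [-1.0, 2.0, 0.9275, 2.0]
Squared diffs: [59.5552, 11.7039, 0.0, 6.3923]
Distance = sqrt(77.6514) = 8.812


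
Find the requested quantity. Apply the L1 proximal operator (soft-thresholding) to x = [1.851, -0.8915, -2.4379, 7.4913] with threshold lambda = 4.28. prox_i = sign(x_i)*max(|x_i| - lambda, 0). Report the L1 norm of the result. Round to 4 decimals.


Soft-thresholding with lambda = 4.28:
prox(1.851) = sign(1.851)*max(|1.851| - 4.28, 0) = 0.0
prox(-0.8915) = sign(-0.8915)*max(|-0.8915| - 4.28, 0) = 0.0
prox(-2.4379) = sign(-2.4379)*max(|-2.4379| - 4.28, 0) = 0.0
prox(7.4913) = sign(7.4913)*max(|7.4913| - 4.28, 0) = 3.2113
prox(x) = [0.0, 0.0, 0.0, 3.2113]
||prox(x)||_1 = 0.0 + 0.0 + 0.0 + 3.2113 = 3.2113


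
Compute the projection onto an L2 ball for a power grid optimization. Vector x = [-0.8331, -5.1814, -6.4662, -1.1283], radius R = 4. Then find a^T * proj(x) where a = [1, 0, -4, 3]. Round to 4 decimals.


Step 1: Compute ||x|| (intermediates to 6 decimals).
||x|| = sqrt((-0.8331)^2 + (-5.1814)^2 + (-6.4662)^2 + (-1.1283)^2) = 8.403914
Step 2: Project.
Since ||x|| > R, scale = R/||x|| = 4/8.403914 = 0.475969, proj(x) = scale * x
proj(x) = [-0.39653, -2.466186, -3.077711, -0.537036]
Step 3: Dot product.
a^T * proj(x) = 1*(-0.39653) + 0*(-2.466186) - 4*(-3.077711) + 3*(-0.537036) = 10.3032


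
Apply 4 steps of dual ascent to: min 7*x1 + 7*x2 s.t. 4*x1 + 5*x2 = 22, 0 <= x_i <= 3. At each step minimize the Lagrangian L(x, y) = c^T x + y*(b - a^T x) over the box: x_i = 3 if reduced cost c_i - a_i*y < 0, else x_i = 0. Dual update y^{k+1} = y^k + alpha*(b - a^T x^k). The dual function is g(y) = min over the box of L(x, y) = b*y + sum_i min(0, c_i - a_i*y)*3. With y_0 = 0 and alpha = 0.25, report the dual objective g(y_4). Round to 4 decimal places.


Dual ascent for LP: min 7*x1 + 7*x2, 4*x1 + 5*x2 = 22, 0 <= x_i <= 3
Step 1: y^k = 0.0, reduced costs: (7.0, 7.0)
  x^k = (0.0, 0.0), subgradient = b - a^T x = 22.0
  y^{k+1} = 0.0 + 0.25*22.0 = 5.5
Step 2: y^k = 5.5, reduced costs: (-15.0, -20.5)
  x^k = (3.0, 3.0), subgradient = b - a^T x = -5.0
  y^{k+1} = 5.5 + 0.25*-5.0 = 4.25
Step 3: y^k = 4.25, reduced costs: (-10.0, -14.25)
  x^k = (3.0, 3.0), subgradient = b - a^T x = -5.0
  y^{k+1} = 4.25 + 0.25*-5.0 = 3.0
Step 4: y^k = 3.0, reduced costs: (-5.0, -8.0)
  x^k = (3.0, 3.0), subgradient = b - a^T x = -5.0
  y^{k+1} = 3.0 + 0.25*-5.0 = 1.75
Dual objective at y_4 = 1.75: reduced costs (0.0, -1.75), box minimizer x = (0.0, 3.0)
g(y_4) = b*y + (c1 - a1*y)*x1 + (c2 - a2*y)*x2 = 22*1.75 + 0.0*0.0 + (-1.75)*3.0 = 38.5 + 0.0 - 5.25 = 33.25


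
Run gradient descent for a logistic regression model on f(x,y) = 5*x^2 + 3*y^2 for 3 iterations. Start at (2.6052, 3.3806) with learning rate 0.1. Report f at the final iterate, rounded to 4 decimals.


Gradient descent on f(x,y) = 5*x^2 + 3*y^2.
Starting point: (2.6052, 3.3806), alpha = 0.1
Step 1: grad_x = 2*5*2.6052 = 26.052, grad_y = 2*3*3.3806 = 20.2836
  x_1 = 2.6052 - 0.1*26.052 = 0.0
  y_1 = 3.3806 - 0.1*20.2836 = 1.3522
Step 2: grad_x = 2*5*0.0 = 0.0, grad_y = 2*3*1.3522 = 8.1134
  x_2 = 0.0 - 0.1*0.0 = 0.0
  y_2 = 1.3522 - 0.1*8.1134 = 0.5409
Step 3: grad_x = 2*5*0.0 = 0.0, grad_y = 2*3*0.5409 = 3.2454
  x_3 = 0.0 - 0.1*0.0 = 0.0
  y_3 = 0.5409 - 0.1*3.2454 = 0.2164
f(0.0, 0.2164) = 5*0.0^2 + 3*0.2164^2 = 0.1404


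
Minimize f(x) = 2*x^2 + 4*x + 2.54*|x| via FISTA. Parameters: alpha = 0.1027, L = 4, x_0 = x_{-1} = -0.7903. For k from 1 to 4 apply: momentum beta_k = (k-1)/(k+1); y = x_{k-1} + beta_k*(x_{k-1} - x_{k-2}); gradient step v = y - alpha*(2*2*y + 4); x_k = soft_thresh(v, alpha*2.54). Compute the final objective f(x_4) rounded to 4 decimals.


FISTA on f(x) = 2*x^2 + 4*x + 2.54*|x|
L = 4, alpha = 0.1027
Iteration 1: beta = 0.0, y = -0.7903 + 0.0*(-0.7903 + 0.7903) = -0.7903
  grad(y) = 0.8388, v = y - alpha*grad = -0.8764
  prox(v) = soft_thresh(-0.8764, 0.2609) = -0.6156
Iteration 2: beta = 0.3333, y = -0.6156 + 0.3333*(-0.6156 + 0.7903) = -0.5573
  grad(y) = 1.7706, v = y - alpha*grad = -0.7392
  prox(v) = soft_thresh(-0.7392, 0.2609) = -0.4783
Iteration 3: beta = 0.5, y = -0.4783 + 0.5*(-0.4783 + 0.6156) = -0.4097
  grad(y) = 2.3612, v = y - alpha*grad = -0.6522
  prox(v) = soft_thresh(-0.6522, 0.2609) = -0.3913
Iteration 4: beta = 0.6, y = -0.3913 + 0.6*(-0.3913 + 0.4783) = -0.3391
  grad(y) = 2.6434, v = y - alpha*grad = -0.6106
  prox(v) = soft_thresh(-0.6106, 0.2609) = -0.3498
f(x_4) = 2*(-0.3498)^2 + 4*(-0.3498) + 2.54*|-0.3498| = -0.266


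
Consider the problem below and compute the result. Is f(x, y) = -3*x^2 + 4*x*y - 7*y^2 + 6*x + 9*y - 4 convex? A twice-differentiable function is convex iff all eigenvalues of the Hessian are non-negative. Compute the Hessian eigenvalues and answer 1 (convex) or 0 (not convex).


The Hessian of f(x,y) = -3*x^2 + 4*x*y - 7*y^2 + 6*x + 9*y - 4 is:
H = [[-6, 4], [4, -14]]
Trace = -6 - 14 = -20
Determinant = -6*-14 - (4)^2 = 68
Discriminant = (-20)^2 - 4*68 = 128.0
Eigenvalues: lambda_1 = -15.6569, lambda_2 = -4.3431
The function is not convex.

0


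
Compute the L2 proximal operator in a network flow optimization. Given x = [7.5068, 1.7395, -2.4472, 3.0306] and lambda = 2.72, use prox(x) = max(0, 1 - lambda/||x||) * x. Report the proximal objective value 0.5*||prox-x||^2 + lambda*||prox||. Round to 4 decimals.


Step 1: Compute ||x||.
||x|| = 8.6343
Step 2: Compute scaling factor.
scale = max(0, 1 - 2.72/8.6343) = 0.685
Step 3: prox(x) = [5.142, 1.1915, -1.6763, 2.0759]
||prox(x)|| = 5.9143
Step 4: Proximal objective.
0.5*||prox-x||^2 = 3.6992
lambda*||prox|| = 16.0869
Total = 19.7861


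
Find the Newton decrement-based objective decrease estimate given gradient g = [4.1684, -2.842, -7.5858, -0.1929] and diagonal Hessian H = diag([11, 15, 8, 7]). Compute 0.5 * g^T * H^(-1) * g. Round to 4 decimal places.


Step 1: H is diagonal, so H^(-1) * g = [0.3789, -0.1895, -0.9482, -0.0276].
Step 2: g^T H^(-1) g = sum_i g_i^2 / H_ii
  = (4.1684)^2/11 + (-2.842)^2/15 + (-7.5858)^2/8 + (-0.1929)^2/7
  = 1.5796 + 0.5385 + 7.193 + 0.0053 = 9.3164
Step 3: Objective decrease = 0.5 * g^T H^(-1) g = 4.6582


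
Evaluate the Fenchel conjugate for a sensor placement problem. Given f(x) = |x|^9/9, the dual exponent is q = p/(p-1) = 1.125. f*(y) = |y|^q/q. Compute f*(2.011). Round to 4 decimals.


The conjugate exponent q satisfies 1/p + 1/q = 1.
p = 9, so q = 9/(9 - 1) = 1.125
|y|^q = 2.011^1.125 = 2.1945
f*(2.011) = 2.1945 / 1.125 = 1.9507


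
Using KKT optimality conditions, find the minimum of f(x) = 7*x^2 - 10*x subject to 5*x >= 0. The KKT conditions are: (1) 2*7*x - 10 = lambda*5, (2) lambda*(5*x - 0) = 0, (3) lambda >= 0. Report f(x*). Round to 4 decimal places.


Step 1: Try lambda = 0 (constraint inactive).
Stationarity: 2*7*x - 10 = 0
x* = 10/(2*7) = 5/7 = 0.7143 (rounded; the exact value 5/7 is used below)
Check constraint: 5*0.7143 = 3.5715 >= 0 -- satisfied.
Step 2: Compute optimal value.
f(x*) = 7*(5/7)^2 - 10*(5/7) = -3.5714


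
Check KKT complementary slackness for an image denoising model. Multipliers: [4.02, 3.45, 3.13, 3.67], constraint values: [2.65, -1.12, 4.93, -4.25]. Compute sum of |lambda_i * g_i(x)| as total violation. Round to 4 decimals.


KKT complementary slackness check:
lambda_1 * g_1 = 4.02 * 2.65 = 10.653
lambda_2 * g_2 = 3.45 * -1.12 = -3.864
lambda_3 * g_3 = 3.13 * 4.93 = 15.4309
lambda_4 * g_4 = 3.67 * -4.25 = -15.5975
Total violation = 10.653 + 3.864 + 15.4309 + 15.5975 = 45.5454


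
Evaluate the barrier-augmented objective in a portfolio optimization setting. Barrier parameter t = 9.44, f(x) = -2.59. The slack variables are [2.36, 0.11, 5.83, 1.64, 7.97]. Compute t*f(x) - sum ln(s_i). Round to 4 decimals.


Step 1: Compute log-barrier.
ln values: [0.8587, -2.2073, 1.763, 0.4947, 2.0757]
phi = -(0.8587 - 2.2073 + 1.763 + 0.4947 + 2.0757) = -2.9848
Step 2: Compute augmented objective.
t*f(x) = 9.44*-2.59 = -24.4496
Total = -24.4496 - 2.9848 = -27.4344


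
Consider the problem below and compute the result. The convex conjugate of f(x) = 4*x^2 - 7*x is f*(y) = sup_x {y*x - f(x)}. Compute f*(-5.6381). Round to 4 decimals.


f*(y) = sup_x {y*x - a*x^2 - b*x} = sup_x {(y-b)*x - a*x^2}
FOC: (y - b) - 2a*x = 0 => x* = (y - b)/(2a)
x* = (-5.6381 + 7)/(2*4) = 0.1702
f*(-5.6381) = (y-b)^2/(4a) = (-5.6381 + 7)^2/(4*4)
= 1.8548/16 = 0.1159


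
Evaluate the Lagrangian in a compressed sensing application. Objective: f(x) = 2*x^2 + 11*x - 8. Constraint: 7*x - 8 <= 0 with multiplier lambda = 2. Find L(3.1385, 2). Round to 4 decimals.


Step 1: Evaluate f(x).
f(3.1385) = 2*3.1385^2 + 11*3.1385 - 8 = 46.2239
Step 2: Evaluate g(x).
g(3.1385) = 7*3.1385 - 8 = 13.9695
Step 3: Compute Lagrangian.
L = 46.2239 + 2*13.9695 = 74.1629


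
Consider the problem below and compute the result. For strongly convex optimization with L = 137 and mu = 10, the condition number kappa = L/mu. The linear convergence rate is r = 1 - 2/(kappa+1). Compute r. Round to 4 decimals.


Step 1: Compute the condition number.
kappa = L/mu = 137/10 = 13.7
Step 2: Compute the convergence rate.
r = 1 - 2/(kappa + 1) = 1 - 2*mu/(L + mu) = (L - mu)/(L + mu) = 127/147 = 0.8639


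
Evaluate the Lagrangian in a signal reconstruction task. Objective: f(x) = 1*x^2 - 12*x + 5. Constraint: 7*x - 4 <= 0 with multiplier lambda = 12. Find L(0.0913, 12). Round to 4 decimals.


Step 1: Evaluate f(x).
f(0.0913) = 1*0.0913^2 - 12*0.0913 + 5 = 3.9127
Step 2: Evaluate g(x).
g(0.0913) = 7*0.0913 - 4 = -3.3609
Step 3: Compute Lagrangian.
L = 3.9127 + 12*-3.3609 = -36.4181


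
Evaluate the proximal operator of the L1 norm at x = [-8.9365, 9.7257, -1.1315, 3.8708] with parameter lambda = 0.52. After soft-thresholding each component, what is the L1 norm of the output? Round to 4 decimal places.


Soft-thresholding with lambda = 0.52:
prox(-8.9365) = sign(-8.9365)*max(|-8.9365| - 0.52, 0) = -8.4165
prox(9.7257) = sign(9.7257)*max(|9.7257| - 0.52, 0) = 9.2057
prox(-1.1315) = sign(-1.1315)*max(|-1.1315| - 0.52, 0) = -0.6115
prox(3.8708) = sign(3.8708)*max(|3.8708| - 0.52, 0) = 3.3508
prox(x) = [-8.4165, 9.2057, -0.6115, 3.3508]
||prox(x)||_1 = 8.4165 + 9.2057 + 0.6115 + 3.3508 = 21.5845


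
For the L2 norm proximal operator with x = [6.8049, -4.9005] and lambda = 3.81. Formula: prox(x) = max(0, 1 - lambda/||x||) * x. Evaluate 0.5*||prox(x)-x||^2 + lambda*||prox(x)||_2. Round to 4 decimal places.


Step 1: Compute ||x||.
||x|| = 8.3858
Step 2: Compute scaling factor.
scale = max(0, 1 - 3.81/8.3858) = 0.5457
Step 3: prox(x) = [3.7132, -2.674]
||prox(x)|| = 4.5758
Step 4: Proximal objective.
0.5*||prox-x||^2 = 7.2581
lambda*||prox|| = 17.4338
Total = 24.6918


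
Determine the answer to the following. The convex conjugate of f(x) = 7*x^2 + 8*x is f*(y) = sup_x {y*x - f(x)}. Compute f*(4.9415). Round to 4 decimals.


f*(y) = sup_x {y*x - a*x^2 - b*x} = sup_x {(y-b)*x - a*x^2}
FOC: (y - b) - 2a*x = 0 => x* = (y - b)/(2a)
x* = (4.9415 - 8)/(2*7) = -0.2185
f*(4.9415) = (y-b)^2/(4a) = (4.9415 - 8)^2/(4*7)
= 9.3544/28 = 0.3341


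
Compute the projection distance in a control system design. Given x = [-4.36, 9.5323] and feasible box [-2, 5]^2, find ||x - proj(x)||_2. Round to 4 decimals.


Project each component onto [-2, 5].
clip(-4.36) = -2.0, clip(9.5323) = 5.0
Projection = [-2.0, 5.0]
Squared diffs: [5.5696, 20.5417]
Distance = sqrt(26.1113) = 5.1099


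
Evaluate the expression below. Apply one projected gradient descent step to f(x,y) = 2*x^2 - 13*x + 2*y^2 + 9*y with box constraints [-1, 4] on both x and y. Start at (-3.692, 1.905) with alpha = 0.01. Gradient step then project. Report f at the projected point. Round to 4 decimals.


Step 1: Compute gradient at (-3.692, 1.905).
grad_x = 2*2*-3.692 - 13 = -27.768
grad_y = 2*2*1.905 + 9 = 16.62
Step 2: Gradient step.
x_raw = -3.692 - 0.01*-27.768 = -3.4143
y_raw = 1.905 - 0.01*16.62 = 1.7388
Step 3: Project onto [-1, 4].
x_proj = clip(-3.4143) = -1.0
y_proj = clip(1.7388) = 1.7388
Step 4: Evaluate f.
f(-1.0, 1.7388) = 36.6961


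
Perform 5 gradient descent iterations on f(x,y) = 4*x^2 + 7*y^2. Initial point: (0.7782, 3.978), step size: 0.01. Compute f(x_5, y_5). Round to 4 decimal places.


Gradient descent on f(x,y) = 4*x^2 + 7*y^2.
Starting point: (0.7782, 3.978), alpha = 0.01
Step 1: grad_x = 2*4*0.7782 = 6.2256, grad_y = 2*7*3.978 = 55.692
  x_1 = 0.7782 - 0.01*6.2256 = 0.7159
  y_1 = 3.978 - 0.01*55.692 = 3.4211
Step 2: grad_x = 2*4*0.7159 = 5.7276, grad_y = 2*7*3.4211 = 47.8951
  x_2 = 0.7159 - 0.01*5.7276 = 0.6587
  y_2 = 3.4211 - 0.01*47.8951 = 2.9421
Step 3: grad_x = 2*4*0.6587 = 5.2693, grad_y = 2*7*2.9421 = 41.1898
  x_3 = 0.6587 - 0.01*5.2693 = 0.606
  y_3 = 2.9421 - 0.01*41.1898 = 2.5302
Step 4: grad_x = 2*4*0.606 = 4.8478, grad_y = 2*7*2.5302 = 35.4232
  x_4 = 0.606 - 0.01*4.8478 = 0.5575
  y_4 = 2.5302 - 0.01*35.4232 = 2.176
Step 5: grad_x = 2*4*0.5575 = 4.46, grad_y = 2*7*2.176 = 30.464
  x_5 = 0.5575 - 0.01*4.46 = 0.5129
  y_5 = 2.176 - 0.01*30.464 = 1.8714
f(0.5129, 1.8714) = 4*0.5129^2 + 7*1.8714^2 = 25.5661


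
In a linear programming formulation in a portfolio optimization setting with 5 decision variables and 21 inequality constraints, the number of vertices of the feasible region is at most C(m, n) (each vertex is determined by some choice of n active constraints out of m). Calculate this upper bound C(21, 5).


Each vertex corresponds to some choice of n active constraints out of m, so the number of vertices is at most C(m, n) = m! / (n!(m-n)!).
m = 21, n = 5
Numerator: 21 * 20 * 19 * 18 * 17
Denominator: 5! = 120
C(21, 5) = 20349


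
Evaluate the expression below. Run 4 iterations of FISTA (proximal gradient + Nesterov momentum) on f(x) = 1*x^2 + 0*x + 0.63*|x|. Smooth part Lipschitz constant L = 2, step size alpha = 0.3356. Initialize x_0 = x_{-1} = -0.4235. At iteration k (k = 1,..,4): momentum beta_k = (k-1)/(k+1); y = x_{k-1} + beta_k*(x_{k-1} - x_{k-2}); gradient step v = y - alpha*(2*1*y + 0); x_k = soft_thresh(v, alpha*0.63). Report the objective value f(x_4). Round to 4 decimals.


FISTA on f(x) = 1*x^2 + 0*x + 0.63*|x|
L = 2, alpha = 0.3356
Iteration 1: beta = 0.0, y = -0.4235 + 0.0*(-0.4235 + 0.4235) = -0.4235
  grad(y) = -0.847, v = y - alpha*grad = -0.1392
  prox(v) = soft_thresh(-0.1392, 0.2114) = 0.0
Iteration 2: beta = 0.3333, y = 0.0 + 0.3333*(0.0 + 0.4235) = 0.1412
  grad(y) = 0.2823, v = y - alpha*grad = 0.0464
  prox(v) = soft_thresh(0.0464, 0.2114) = 0.0
Iteration 3: beta = 0.5, y = 0.0 + 0.5*(0.0 - 0.0) = 0.0
  grad(y) = 0.0, v = y - alpha*grad = 0.0
  prox(v) = soft_thresh(0.0, 0.2114) = 0.0
Iteration 4: beta = 0.6, y = 0.0 + 0.6*(0.0 - 0.0) = 0.0
  grad(y) = 0.0, v = y - alpha*grad = 0.0
  prox(v) = soft_thresh(0.0, 0.2114) = 0.0
f(x_4) = 1*0.0^2 + 0*0.0 + 0.63*|0.0| = 0.0


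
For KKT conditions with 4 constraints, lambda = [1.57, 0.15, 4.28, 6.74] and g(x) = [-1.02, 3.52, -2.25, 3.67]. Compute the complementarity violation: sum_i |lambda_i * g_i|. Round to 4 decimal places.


KKT complementary slackness check:
lambda_1 * g_1 = 1.57 * -1.02 = -1.6014
lambda_2 * g_2 = 0.15 * 3.52 = 0.528
lambda_3 * g_3 = 4.28 * -2.25 = -9.63
lambda_4 * g_4 = 6.74 * 3.67 = 24.7358
Total violation = 1.6014 + 0.528 + 9.63 + 24.7358 = 36.4952


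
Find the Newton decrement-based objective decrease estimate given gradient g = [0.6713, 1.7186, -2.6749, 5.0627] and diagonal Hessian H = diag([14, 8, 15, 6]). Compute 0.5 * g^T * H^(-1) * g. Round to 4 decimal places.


Step 1: H is diagonal, so H^(-1) * g = [0.048, 0.2148, -0.1783, 0.8438].
Step 2: g^T H^(-1) g = sum_i g_i^2 / H_ii
  = (0.6713)^2/14 + (1.7186)^2/8 + (-2.6749)^2/15 + (5.0627)^2/6
  = 0.0322 + 0.3692 + 0.477 + 4.2718 = 5.1502
Step 3: Objective decrease = 0.5 * g^T H^(-1) g = 2.5751


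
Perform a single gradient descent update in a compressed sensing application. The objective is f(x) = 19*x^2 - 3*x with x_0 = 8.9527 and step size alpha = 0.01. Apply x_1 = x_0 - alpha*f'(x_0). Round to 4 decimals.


We compute the gradient at x_0 and apply the update.
f'(x) = 38*x - 3
f'(8.9527) = 38*8.9527 - 3 = 337.2026
x_1 = 8.9527 - 0.01*337.2026 = 5.5807


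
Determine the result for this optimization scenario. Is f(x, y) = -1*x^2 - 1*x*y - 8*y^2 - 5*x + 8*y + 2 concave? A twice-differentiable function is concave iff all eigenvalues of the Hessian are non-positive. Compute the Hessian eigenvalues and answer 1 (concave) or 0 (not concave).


The Hessian of f(x,y) = -1*x^2 - 1*x*y - 8*y^2 - 5*x + 8*y + 2 is:
H = [[-2, -1], [-1, -16]]
Trace = -2 - 16 = -18
Determinant = -2*-16 - (-1)^2 = 31
Discriminant = (-18)^2 - 4*31 = 200.0
Eigenvalues: lambda_1 = -16.0711, lambda_2 = -1.9289
The function is concave.

1


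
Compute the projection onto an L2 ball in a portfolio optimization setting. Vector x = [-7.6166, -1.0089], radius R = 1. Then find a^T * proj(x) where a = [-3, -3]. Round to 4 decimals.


Step 1: Compute ||x|| (intermediates to 6 decimals).
||x|| = sqrt((-7.6166)^2 + (-1.0089)^2) = 7.683129
Step 2: Project.
Since ||x|| > R, scale = R/||x|| = 1/7.683129 = 0.130155, proj(x) = scale * x
proj(x) = [-0.991339, -0.131313]
Step 3: Dot product.
a^T * proj(x) = -3*(-0.991339) - 3*(-0.131313) = 3.368


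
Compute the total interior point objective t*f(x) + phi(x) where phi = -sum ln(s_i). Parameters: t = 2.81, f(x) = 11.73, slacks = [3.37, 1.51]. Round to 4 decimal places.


Step 1: Compute log-barrier.
ln values: [1.2149, 0.4121]
phi = -(1.2149 + 0.4121) = -1.627
Step 2: Compute augmented objective.
t*f(x) = 2.81*11.73 = 32.9613
Total = 32.9613 - 1.627 = 31.3343


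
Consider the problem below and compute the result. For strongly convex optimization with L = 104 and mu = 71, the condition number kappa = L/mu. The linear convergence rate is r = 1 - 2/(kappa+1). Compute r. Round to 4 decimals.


Step 1: Compute the condition number.
kappa = L/mu = 104/71 = 1.4648
Step 2: Compute the convergence rate.
r = 1 - 2/(kappa + 1) = 1 - 2*mu/(L + mu) = (L - mu)/(L + mu) = 33/175 = 0.1886


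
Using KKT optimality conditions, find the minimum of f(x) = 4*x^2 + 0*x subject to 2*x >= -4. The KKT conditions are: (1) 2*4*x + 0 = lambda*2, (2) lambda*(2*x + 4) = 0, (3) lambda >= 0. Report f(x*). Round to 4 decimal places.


Step 1: Try lambda = 0 (constraint inactive).
Stationarity: 2*4*x + 0 = 0
x* = 0/(2*4) = 0.0
Check constraint: 2*0.0 = 0.0 >= -4 -- satisfied.
Step 2: Compute optimal value.
f(x*) = 4*0.0^2 + 0*0.0 = 0.0


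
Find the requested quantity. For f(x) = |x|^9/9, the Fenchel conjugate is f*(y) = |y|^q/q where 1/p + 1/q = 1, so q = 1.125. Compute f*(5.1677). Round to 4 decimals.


The conjugate exponent q satisfies 1/p + 1/q = 1.
p = 9, so q = 9/(9 - 1) = 1.125
|y|^q = 5.1677^1.125 = 6.3454
f*(5.1677) = 6.3454 / 1.125 = 5.6404


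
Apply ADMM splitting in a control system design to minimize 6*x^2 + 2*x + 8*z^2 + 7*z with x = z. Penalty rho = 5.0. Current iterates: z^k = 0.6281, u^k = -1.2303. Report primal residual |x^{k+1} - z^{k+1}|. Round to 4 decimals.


ADMM iteration with rho = 5.0, z^k = 0.6281, u^k = -1.2303
Step 1: x-update.
Minimize 6*x^2 + 2*x + (5.0/2)*(x - 0.6281 - 1.2303)^2
FOC: (2*6 + 5.0)*x = -2 + 5.0*(0.6281 + 1.2303)
x^{k+1} = 0.4289
Step 2: z-update.
Minimize 8*z^2 + 7*z + (5.0/2)*(0.4289 - z - 1.2303)^2
FOC: (2*8 + 5.0)*z = -7 + 5.0*(0.4289 - 1.2303)
z^{k+1} = -0.5241
Step 3: u-update.
u^{k+1} = -1.2303 + 0.4289 + 0.5241 = -0.2772
Step 4: Primal residual = |0.4289 + 0.5241| = 0.9531
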